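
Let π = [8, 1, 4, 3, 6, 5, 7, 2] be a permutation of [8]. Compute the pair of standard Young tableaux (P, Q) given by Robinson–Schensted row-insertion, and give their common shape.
P = [1, 2, 5, 7] / [3, 6] / [4] / [8];  Q = [1, 3, 5, 7] / [2, 6] / [4] / [8];  common shape = (4, 2, 1, 1)

Row-insert the values π_1, π_2, … into P one at a time, bumping the leftmost entry strictly greater than the inserted value down to the next row. The recording tableau Q records, in position (i, j), the step at which that cell was added to P.
  Insert 8 (step 1): P = [8];  Q = [1]
  Insert 1 (step 2): P = [1] / [8];  Q = [1] / [2]
  Insert 4 (step 3): P = [1, 4] / [8];  Q = [1, 3] / [2]
  Insert 3 (step 4): P = [1, 3] / [4] / [8];  Q = [1, 3] / [2] / [4]
  Insert 6 (step 5): P = [1, 3, 6] / [4] / [8];  Q = [1, 3, 5] / [2] / [4]
  Insert 5 (step 6): P = [1, 3, 5] / [4, 6] / [8];  Q = [1, 3, 5] / [2, 6] / [4]
  Insert 7 (step 7): P = [1, 3, 5, 7] / [4, 6] / [8];  Q = [1, 3, 5, 7] / [2, 6] / [4]
  Insert 2 (step 8): P = [1, 2, 5, 7] / [3, 6] / [4] / [8];  Q = [1, 3, 5, 7] / [2, 6] / [4] / [8]
Final shape: (4, 2, 1, 1).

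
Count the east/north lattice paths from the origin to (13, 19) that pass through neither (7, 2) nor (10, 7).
Number of paths = 335807948

Inclusion–exclusion. Total paths: C(32, 13) = 347373600. Through P₁: C(9, 7)·C(23, 6) = 3634092. Through P₂: C(17, 10)·C(15, 3) = 8848840. Since P₁ is strictly southwest of P₂, a monotone path through both must visit P₁ then P₂; paths through both = C(9, 7)·C(8, 3)·C(15, 3) = 917280. Avoid both = 347373600 − 3634092 − 8848840 + 917280 = 335807948.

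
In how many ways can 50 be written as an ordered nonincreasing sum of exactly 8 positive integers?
p(50, 8 parts) = 12450

Partitions of n into exactly k parts are in bijection with partitions of n − k into at most k parts (subtract 1 from each part). So p(50, exactly 8) = p(42, parts ≤ 8). Computing via the recurrence p(m, j) = p(m, j−1) + p(m−j, j) gives 12450.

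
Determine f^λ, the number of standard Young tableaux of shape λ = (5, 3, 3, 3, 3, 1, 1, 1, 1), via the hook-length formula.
# SYT of shape (5, 3, 3, 3, 3, 1, 1, 1, 1) = 100727550

Hook-length formula: f^λ = n! / Π hook(c), product over all cells c of the Young diagram. For λ = (5, 3, 3, 3, 3, 1, 1, 1, 1), n = 21 boxes. Hook lengths by row (left-to-right, top-to-bottom): [13, 8, 7, 2, 1]; [10, 5, 4]; [9, 4, 3]; [8, 3, 2]; [7, 2, 1]; [4]; [3]; [2]; [1]. Product of hooks = 507219148800. So f^λ = 21! / 507219148800 = 51090942171709440000 / 507219148800 = 100727550.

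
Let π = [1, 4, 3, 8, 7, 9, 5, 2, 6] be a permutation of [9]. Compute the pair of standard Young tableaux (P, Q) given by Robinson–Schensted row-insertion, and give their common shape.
P = [1, 2, 5, 6] / [3, 7, 9] / [4] / [8];  Q = [1, 2, 4, 6] / [3, 5, 9] / [7] / [8];  common shape = (4, 3, 1, 1)

Row-insert the values π_1, π_2, … into P one at a time, bumping the leftmost entry strictly greater than the inserted value down to the next row. The recording tableau Q records, in position (i, j), the step at which that cell was added to P.
  Insert 1 (step 1): P = [1];  Q = [1]
  Insert 4 (step 2): P = [1, 4];  Q = [1, 2]
  Insert 3 (step 3): P = [1, 3] / [4];  Q = [1, 2] / [3]
  Insert 8 (step 4): P = [1, 3, 8] / [4];  Q = [1, 2, 4] / [3]
  Insert 7 (step 5): P = [1, 3, 7] / [4, 8];  Q = [1, 2, 4] / [3, 5]
  Insert 9 (step 6): P = [1, 3, 7, 9] / [4, 8];  Q = [1, 2, 4, 6] / [3, 5]
  Insert 5 (step 7): P = [1, 3, 5, 9] / [4, 7] / [8];  Q = [1, 2, 4, 6] / [3, 5] / [7]
  Insert 2 (step 8): P = [1, 2, 5, 9] / [3, 7] / [4] / [8];  Q = [1, 2, 4, 6] / [3, 5] / [7] / [8]
  Insert 6 (step 9): P = [1, 2, 5, 6] / [3, 7, 9] / [4] / [8];  Q = [1, 2, 4, 6] / [3, 5, 9] / [7] / [8]
Final shape: (4, 3, 1, 1).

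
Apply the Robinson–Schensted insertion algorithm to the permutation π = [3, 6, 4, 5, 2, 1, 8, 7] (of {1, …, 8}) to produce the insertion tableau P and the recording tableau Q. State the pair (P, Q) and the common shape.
P = [1, 4, 5, 7] / [2, 8] / [3] / [6];  Q = [1, 2, 4, 7] / [3, 8] / [5] / [6];  common shape = (4, 2, 1, 1)

Row-insert the values π_1, π_2, … into P one at a time, bumping the leftmost entry strictly greater than the inserted value down to the next row. The recording tableau Q records, in position (i, j), the step at which that cell was added to P.
  Insert 3 (step 1): P = [3];  Q = [1]
  Insert 6 (step 2): P = [3, 6];  Q = [1, 2]
  Insert 4 (step 3): P = [3, 4] / [6];  Q = [1, 2] / [3]
  Insert 5 (step 4): P = [3, 4, 5] / [6];  Q = [1, 2, 4] / [3]
  Insert 2 (step 5): P = [2, 4, 5] / [3] / [6];  Q = [1, 2, 4] / [3] / [5]
  Insert 1 (step 6): P = [1, 4, 5] / [2] / [3] / [6];  Q = [1, 2, 4] / [3] / [5] / [6]
  Insert 8 (step 7): P = [1, 4, 5, 8] / [2] / [3] / [6];  Q = [1, 2, 4, 7] / [3] / [5] / [6]
  Insert 7 (step 8): P = [1, 4, 5, 7] / [2, 8] / [3] / [6];  Q = [1, 2, 4, 7] / [3, 8] / [5] / [6]
Final shape: (4, 2, 1, 1).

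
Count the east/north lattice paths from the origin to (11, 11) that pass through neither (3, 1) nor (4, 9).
Number of paths = 505956

Inclusion–exclusion. Total paths: C(22, 11) = 705432. Through P₁: C(4, 3)·C(18, 8) = 175032. Through P₂: C(13, 4)·C(9, 7) = 25740. Since P₁ is strictly southwest of P₂, a monotone path through both must visit P₁ then P₂; paths through both = C(4, 3)·C(9, 1)·C(9, 7) = 1296. Avoid both = 705432 − 175032 − 25740 + 1296 = 505956.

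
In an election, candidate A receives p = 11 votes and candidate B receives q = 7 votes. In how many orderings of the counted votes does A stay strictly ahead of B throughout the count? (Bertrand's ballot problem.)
Strict-lead orderings = 7072

Total orderings of the 18 votes with 11 for A: C(18, 11) = 31824. By the Bertrand ballot formula (Cycle Lemma / reflection principle), the number of orderings in which A is strictly ahead of B throughout is (p − q)/(p + q) · C(p + q, p) = (11 − 7)/(11 + 7) · 31824 = 7072.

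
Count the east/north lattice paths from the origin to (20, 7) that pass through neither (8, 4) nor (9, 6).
Number of paths = 620565

Inclusion–exclusion. Total paths: C(27, 20) = 888030. Through P₁: C(12, 8)·C(15, 12) = 225225. Through P₂: C(15, 9)·C(12, 11) = 60060. Since P₁ is strictly southwest of P₂, a monotone path through both must visit P₁ then P₂; paths through both = C(12, 8)·C(3, 1)·C(12, 11) = 17820. Avoid both = 888030 − 225225 − 60060 + 17820 = 620565.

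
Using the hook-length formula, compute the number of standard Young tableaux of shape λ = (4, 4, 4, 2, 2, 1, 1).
# SYT of shape (4, 4, 4, 2, 2, 1, 1) = 3675672

Hook-length formula: f^λ = n! / Π hook(c), product over all cells c of the Young diagram. For λ = (4, 4, 4, 2, 2, 1, 1), n = 18 boxes. Hook lengths by row (left-to-right, top-to-bottom): [10, 7, 4, 3]; [9, 6, 3, 2]; [8, 5, 2, 1]; [5, 2]; [4, 1]; [2]; [1]. Product of hooks = 1741824000. So f^λ = 18! / 1741824000 = 6402373705728000 / 1741824000 = 3675672.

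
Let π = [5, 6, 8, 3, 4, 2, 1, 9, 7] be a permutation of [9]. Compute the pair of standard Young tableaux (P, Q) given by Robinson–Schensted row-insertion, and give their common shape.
P = [1, 4, 7, 9] / [2, 6, 8] / [3] / [5];  Q = [1, 2, 3, 8] / [4, 5, 9] / [6] / [7];  common shape = (4, 3, 1, 1)

Row-insert the values π_1, π_2, … into P one at a time, bumping the leftmost entry strictly greater than the inserted value down to the next row. The recording tableau Q records, in position (i, j), the step at which that cell was added to P.
  Insert 5 (step 1): P = [5];  Q = [1]
  Insert 6 (step 2): P = [5, 6];  Q = [1, 2]
  Insert 8 (step 3): P = [5, 6, 8];  Q = [1, 2, 3]
  Insert 3 (step 4): P = [3, 6, 8] / [5];  Q = [1, 2, 3] / [4]
  Insert 4 (step 5): P = [3, 4, 8] / [5, 6];  Q = [1, 2, 3] / [4, 5]
  Insert 2 (step 6): P = [2, 4, 8] / [3, 6] / [5];  Q = [1, 2, 3] / [4, 5] / [6]
  Insert 1 (step 7): P = [1, 4, 8] / [2, 6] / [3] / [5];  Q = [1, 2, 3] / [4, 5] / [6] / [7]
  Insert 9 (step 8): P = [1, 4, 8, 9] / [2, 6] / [3] / [5];  Q = [1, 2, 3, 8] / [4, 5] / [6] / [7]
  Insert 7 (step 9): P = [1, 4, 7, 9] / [2, 6, 8] / [3] / [5];  Q = [1, 2, 3, 8] / [4, 5, 9] / [6] / [7]
Final shape: (4, 3, 1, 1).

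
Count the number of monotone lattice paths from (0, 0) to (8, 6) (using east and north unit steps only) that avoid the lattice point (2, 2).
Number of paths = 1743

Total paths from (0, 0) to (8, 6): C(14, 8) = 3003. Paths through (2, 2): (paths (0, 0) → (2, 2)) × (paths (2, 2) → (8, 6)) = C(4, 2) · C(10, 6) = 6 · 210 = 1260. Avoidance count = 3003 − 1260 = 1743.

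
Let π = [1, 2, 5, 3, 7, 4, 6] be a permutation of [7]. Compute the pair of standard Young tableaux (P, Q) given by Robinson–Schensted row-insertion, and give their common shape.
P = [1, 2, 3, 4, 6] / [5, 7];  Q = [1, 2, 3, 5, 7] / [4, 6];  common shape = (5, 2)

Row-insert the values π_1, π_2, … into P one at a time, bumping the leftmost entry strictly greater than the inserted value down to the next row. The recording tableau Q records, in position (i, j), the step at which that cell was added to P.
  Insert 1 (step 1): P = [1];  Q = [1]
  Insert 2 (step 2): P = [1, 2];  Q = [1, 2]
  Insert 5 (step 3): P = [1, 2, 5];  Q = [1, 2, 3]
  Insert 3 (step 4): P = [1, 2, 3] / [5];  Q = [1, 2, 3] / [4]
  Insert 7 (step 5): P = [1, 2, 3, 7] / [5];  Q = [1, 2, 3, 5] / [4]
  Insert 4 (step 6): P = [1, 2, 3, 4] / [5, 7];  Q = [1, 2, 3, 5] / [4, 6]
  Insert 6 (step 7): P = [1, 2, 3, 4, 6] / [5, 7];  Q = [1, 2, 3, 5, 7] / [4, 6]
Final shape: (5, 2).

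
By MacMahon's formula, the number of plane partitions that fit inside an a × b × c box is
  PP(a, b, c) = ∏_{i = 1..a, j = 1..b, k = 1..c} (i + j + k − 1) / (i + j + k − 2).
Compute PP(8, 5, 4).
PP(8, 5, 4) = 4789851066

Evaluate the triple product over i = 1..8, j = 1..5, k = 1..4. The factors are (2/1) · (3/2) · (4/3) · (5/4) · (3/2) · (4/3) · (5/4) · (6/5) · … (160 factors total). The numerators and denominators telescope so the product is an integer; carrying out the multiplication exactly gives PP(8, 5, 4) = 4789851066.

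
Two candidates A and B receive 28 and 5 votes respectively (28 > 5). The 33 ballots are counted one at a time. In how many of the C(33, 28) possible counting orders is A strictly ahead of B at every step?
Strict-lead orderings = 165416

Total orderings of the 33 votes with 28 for A: C(33, 28) = 237336. By the Bertrand ballot formula (Cycle Lemma / reflection principle), the number of orderings in which A is strictly ahead of B throughout is (p − q)/(p + q) · C(p + q, p) = (28 − 5)/(28 + 5) · 237336 = 165416.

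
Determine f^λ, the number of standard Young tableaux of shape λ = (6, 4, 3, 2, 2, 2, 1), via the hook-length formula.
# SYT of shape (6, 4, 3, 2, 2, 2, 1) = 177365760

Hook-length formula: f^λ = n! / Π hook(c), product over all cells c of the Young diagram. For λ = (6, 4, 3, 2, 2, 2, 1), n = 20 boxes. Hook lengths by row (left-to-right, top-to-bottom): [12, 10, 6, 4, 2, 1]; [9, 7, 3, 1]; [7, 5, 1]; [5, 3]; [4, 2]; [3, 1]; [1]. Product of hooks = 13716864000. So f^λ = 20! / 13716864000 = 2432902008176640000 / 13716864000 = 177365760.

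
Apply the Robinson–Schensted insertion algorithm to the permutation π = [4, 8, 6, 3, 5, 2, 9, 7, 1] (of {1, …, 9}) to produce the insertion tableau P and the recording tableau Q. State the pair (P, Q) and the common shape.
P = [1, 5, 7] / [2, 6, 9] / [3] / [4] / [8];  Q = [1, 2, 7] / [3, 5, 8] / [4] / [6] / [9];  common shape = (3, 3, 1, 1, 1)

Row-insert the values π_1, π_2, … into P one at a time, bumping the leftmost entry strictly greater than the inserted value down to the next row. The recording tableau Q records, in position (i, j), the step at which that cell was added to P.
  Insert 4 (step 1): P = [4];  Q = [1]
  Insert 8 (step 2): P = [4, 8];  Q = [1, 2]
  Insert 6 (step 3): P = [4, 6] / [8];  Q = [1, 2] / [3]
  Insert 3 (step 4): P = [3, 6] / [4] / [8];  Q = [1, 2] / [3] / [4]
  Insert 5 (step 5): P = [3, 5] / [4, 6] / [8];  Q = [1, 2] / [3, 5] / [4]
  Insert 2 (step 6): P = [2, 5] / [3, 6] / [4] / [8];  Q = [1, 2] / [3, 5] / [4] / [6]
  Insert 9 (step 7): P = [2, 5, 9] / [3, 6] / [4] / [8];  Q = [1, 2, 7] / [3, 5] / [4] / [6]
  Insert 7 (step 8): P = [2, 5, 7] / [3, 6, 9] / [4] / [8];  Q = [1, 2, 7] / [3, 5, 8] / [4] / [6]
  Insert 1 (step 9): P = [1, 5, 7] / [2, 6, 9] / [3] / [4] / [8];  Q = [1, 2, 7] / [3, 5, 8] / [4] / [6] / [9]
Final shape: (3, 3, 1, 1, 1).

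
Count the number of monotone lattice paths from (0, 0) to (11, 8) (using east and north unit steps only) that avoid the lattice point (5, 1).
Number of paths = 65286

Total paths from (0, 0) to (11, 8): C(19, 11) = 75582. Paths through (5, 1): (paths (0, 0) → (5, 1)) × (paths (5, 1) → (11, 8)) = C(6, 5) · C(13, 6) = 6 · 1716 = 10296. Avoidance count = 75582 − 10296 = 65286.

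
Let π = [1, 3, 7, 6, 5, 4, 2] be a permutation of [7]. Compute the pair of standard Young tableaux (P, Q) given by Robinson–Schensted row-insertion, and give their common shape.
P = [1, 2, 4] / [3] / [5] / [6] / [7];  Q = [1, 2, 3] / [4] / [5] / [6] / [7];  common shape = (3, 1, 1, 1, 1)

Row-insert the values π_1, π_2, … into P one at a time, bumping the leftmost entry strictly greater than the inserted value down to the next row. The recording tableau Q records, in position (i, j), the step at which that cell was added to P.
  Insert 1 (step 1): P = [1];  Q = [1]
  Insert 3 (step 2): P = [1, 3];  Q = [1, 2]
  Insert 7 (step 3): P = [1, 3, 7];  Q = [1, 2, 3]
  Insert 6 (step 4): P = [1, 3, 6] / [7];  Q = [1, 2, 3] / [4]
  Insert 5 (step 5): P = [1, 3, 5] / [6] / [7];  Q = [1, 2, 3] / [4] / [5]
  Insert 4 (step 6): P = [1, 3, 4] / [5] / [6] / [7];  Q = [1, 2, 3] / [4] / [5] / [6]
  Insert 2 (step 7): P = [1, 2, 4] / [3] / [5] / [6] / [7];  Q = [1, 2, 3] / [4] / [5] / [6] / [7]
Final shape: (3, 1, 1, 1, 1).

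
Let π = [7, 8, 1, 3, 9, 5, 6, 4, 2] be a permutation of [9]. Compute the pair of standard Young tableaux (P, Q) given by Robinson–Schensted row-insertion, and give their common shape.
P = [1, 2, 4, 6] / [3, 8, 9] / [5] / [7];  Q = [1, 2, 5, 7] / [3, 4, 6] / [8] / [9];  common shape = (4, 3, 1, 1)

Row-insert the values π_1, π_2, … into P one at a time, bumping the leftmost entry strictly greater than the inserted value down to the next row. The recording tableau Q records, in position (i, j), the step at which that cell was added to P.
  Insert 7 (step 1): P = [7];  Q = [1]
  Insert 8 (step 2): P = [7, 8];  Q = [1, 2]
  Insert 1 (step 3): P = [1, 8] / [7];  Q = [1, 2] / [3]
  Insert 3 (step 4): P = [1, 3] / [7, 8];  Q = [1, 2] / [3, 4]
  Insert 9 (step 5): P = [1, 3, 9] / [7, 8];  Q = [1, 2, 5] / [3, 4]
  Insert 5 (step 6): P = [1, 3, 5] / [7, 8, 9];  Q = [1, 2, 5] / [3, 4, 6]
  Insert 6 (step 7): P = [1, 3, 5, 6] / [7, 8, 9];  Q = [1, 2, 5, 7] / [3, 4, 6]
  Insert 4 (step 8): P = [1, 3, 4, 6] / [5, 8, 9] / [7];  Q = [1, 2, 5, 7] / [3, 4, 6] / [8]
  Insert 2 (step 9): P = [1, 2, 4, 6] / [3, 8, 9] / [5] / [7];  Q = [1, 2, 5, 7] / [3, 4, 6] / [8] / [9]
Final shape: (4, 3, 1, 1).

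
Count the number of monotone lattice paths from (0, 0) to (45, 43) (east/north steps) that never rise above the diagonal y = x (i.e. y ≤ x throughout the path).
Number of paths = 1673817734484251380165680

By the reflection principle (André's argument), the number of monotone paths to (45, 43) with n ≤ m that never go above y = x is C(88, 45) − C(88, 46) = 25665205262091854495873760 − 23991387527607603115708080 = 1673817734484251380165680.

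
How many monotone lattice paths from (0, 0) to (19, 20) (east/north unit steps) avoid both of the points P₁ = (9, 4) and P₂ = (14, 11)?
Number of paths = 57335351645

Inclusion–exclusion. Total paths: C(39, 19) = 68923264410. Through P₁: C(13, 9)·C(26, 10) = 3797890525. Through P₂: C(25, 14)·C(14, 5) = 8923714800. Since P₁ is strictly southwest of P₂, a monotone path through both must visit P₁ then P₂; paths through both = C(13, 9)·C(12, 5)·C(14, 5) = 1133692560. Avoid both = 68923264410 − 3797890525 − 8923714800 + 1133692560 = 57335351645.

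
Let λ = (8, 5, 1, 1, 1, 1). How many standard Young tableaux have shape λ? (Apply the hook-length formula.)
# SYT of shape (8, 5, 1, 1, 1, 1) = 523600

Hook-length formula: f^λ = n! / Π hook(c), product over all cells c of the Young diagram. For λ = (8, 5, 1, 1, 1, 1), n = 17 boxes. Hook lengths by row (left-to-right, top-to-bottom): [13, 8, 7, 6, 5, 3, 2, 1]; [9, 4, 3, 2, 1]; [4]; [3]; [2]; [1]. Product of hooks = 679311360. So f^λ = 17! / 679311360 = 355687428096000 / 679311360 = 523600.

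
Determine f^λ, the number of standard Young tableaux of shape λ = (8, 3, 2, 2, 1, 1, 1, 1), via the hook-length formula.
# SYT of shape (8, 3, 2, 2, 1, 1, 1, 1) = 13302432

Hook-length formula: f^λ = n! / Π hook(c), product over all cells c of the Young diagram. For λ = (8, 3, 2, 2, 1, 1, 1, 1), n = 19 boxes. Hook lengths by row (left-to-right, top-to-bottom): [15, 10, 7, 5, 4, 3, 2, 1]; [9, 4, 1]; [7, 2]; [6, 1]; [4]; [3]; [2]; [1]. Product of hooks = 9144576000. So f^λ = 19! / 9144576000 = 121645100408832000 / 9144576000 = 13302432.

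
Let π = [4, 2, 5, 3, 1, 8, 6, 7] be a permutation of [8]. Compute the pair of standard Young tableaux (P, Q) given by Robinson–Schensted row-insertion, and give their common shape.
P = [1, 3, 6, 7] / [2, 5, 8] / [4];  Q = [1, 3, 6, 8] / [2, 4, 7] / [5];  common shape = (4, 3, 1)

Row-insert the values π_1, π_2, … into P one at a time, bumping the leftmost entry strictly greater than the inserted value down to the next row. The recording tableau Q records, in position (i, j), the step at which that cell was added to P.
  Insert 4 (step 1): P = [4];  Q = [1]
  Insert 2 (step 2): P = [2] / [4];  Q = [1] / [2]
  Insert 5 (step 3): P = [2, 5] / [4];  Q = [1, 3] / [2]
  Insert 3 (step 4): P = [2, 3] / [4, 5];  Q = [1, 3] / [2, 4]
  Insert 1 (step 5): P = [1, 3] / [2, 5] / [4];  Q = [1, 3] / [2, 4] / [5]
  Insert 8 (step 6): P = [1, 3, 8] / [2, 5] / [4];  Q = [1, 3, 6] / [2, 4] / [5]
  Insert 6 (step 7): P = [1, 3, 6] / [2, 5, 8] / [4];  Q = [1, 3, 6] / [2, 4, 7] / [5]
  Insert 7 (step 8): P = [1, 3, 6, 7] / [2, 5, 8] / [4];  Q = [1, 3, 6, 8] / [2, 4, 7] / [5]
Final shape: (4, 3, 1).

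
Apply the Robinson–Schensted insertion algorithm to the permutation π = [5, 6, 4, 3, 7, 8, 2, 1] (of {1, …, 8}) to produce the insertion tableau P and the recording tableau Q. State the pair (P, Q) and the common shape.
P = [1, 6, 7, 8] / [2] / [3] / [4] / [5];  Q = [1, 2, 5, 6] / [3] / [4] / [7] / [8];  common shape = (4, 1, 1, 1, 1)

Row-insert the values π_1, π_2, … into P one at a time, bumping the leftmost entry strictly greater than the inserted value down to the next row. The recording tableau Q records, in position (i, j), the step at which that cell was added to P.
  Insert 5 (step 1): P = [5];  Q = [1]
  Insert 6 (step 2): P = [5, 6];  Q = [1, 2]
  Insert 4 (step 3): P = [4, 6] / [5];  Q = [1, 2] / [3]
  Insert 3 (step 4): P = [3, 6] / [4] / [5];  Q = [1, 2] / [3] / [4]
  Insert 7 (step 5): P = [3, 6, 7] / [4] / [5];  Q = [1, 2, 5] / [3] / [4]
  Insert 8 (step 6): P = [3, 6, 7, 8] / [4] / [5];  Q = [1, 2, 5, 6] / [3] / [4]
  Insert 2 (step 7): P = [2, 6, 7, 8] / [3] / [4] / [5];  Q = [1, 2, 5, 6] / [3] / [4] / [7]
  Insert 1 (step 8): P = [1, 6, 7, 8] / [2] / [3] / [4] / [5];  Q = [1, 2, 5, 6] / [3] / [4] / [7] / [8]
Final shape: (4, 1, 1, 1, 1).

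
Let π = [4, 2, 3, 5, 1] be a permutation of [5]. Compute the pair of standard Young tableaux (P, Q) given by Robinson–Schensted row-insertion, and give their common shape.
P = [1, 3, 5] / [2] / [4];  Q = [1, 3, 4] / [2] / [5];  common shape = (3, 1, 1)

Row-insert the values π_1, π_2, … into P one at a time, bumping the leftmost entry strictly greater than the inserted value down to the next row. The recording tableau Q records, in position (i, j), the step at which that cell was added to P.
  Insert 4 (step 1): P = [4];  Q = [1]
  Insert 2 (step 2): P = [2] / [4];  Q = [1] / [2]
  Insert 3 (step 3): P = [2, 3] / [4];  Q = [1, 3] / [2]
  Insert 5 (step 4): P = [2, 3, 5] / [4];  Q = [1, 3, 4] / [2]
  Insert 1 (step 5): P = [1, 3, 5] / [2] / [4];  Q = [1, 3, 4] / [2] / [5]
Final shape: (3, 1, 1).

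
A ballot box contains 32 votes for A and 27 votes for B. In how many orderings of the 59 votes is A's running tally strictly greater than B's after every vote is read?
Strict-lead orderings = 4101918749601365

Total orderings of the 59 votes with 32 for A: C(59, 32) = 48402641245296107. By the Bertrand ballot formula (Cycle Lemma / reflection principle), the number of orderings in which A is strictly ahead of B throughout is (p − q)/(p + q) · C(p + q, p) = (32 − 27)/(32 + 27) · 48402641245296107 = 4101918749601365.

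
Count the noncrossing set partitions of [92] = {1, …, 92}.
C_92 = 15487357822491889407128326963778343232013931127835600

These noncrossing partitions are counted by the Catalan number C_n = (1/(n + 1)) · C(2n, n). For n = 92: C_92 = (1/93) · C(184, 92) = 1440324277491745714862934407631385920577295594888710800/93 = 15487357822491889407128326963778343232013931127835600.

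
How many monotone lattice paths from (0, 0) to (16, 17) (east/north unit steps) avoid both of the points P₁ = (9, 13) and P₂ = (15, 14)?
Number of paths = 706347230

Inclusion–exclusion. Total paths: C(33, 16) = 1166803110. Through P₁: C(22, 9)·C(11, 7) = 164148600. Through P₂: C(29, 15)·C(4, 1) = 310235040. Since P₁ is strictly southwest of P₂, a monotone path through both must visit P₁ then P₂; paths through both = C(22, 9)·C(7, 6)·C(4, 1) = 13927760. Avoid both = 1166803110 − 164148600 − 310235040 + 13927760 = 706347230.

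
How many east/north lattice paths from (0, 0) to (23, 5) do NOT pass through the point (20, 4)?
Number of paths = 55776

Total paths from (0, 0) to (23, 5): C(28, 23) = 98280. Paths through (20, 4): (paths (0, 0) → (20, 4)) × (paths (20, 4) → (23, 5)) = C(24, 20) · C(4, 3) = 10626 · 4 = 42504. Avoidance count = 98280 − 42504 = 55776.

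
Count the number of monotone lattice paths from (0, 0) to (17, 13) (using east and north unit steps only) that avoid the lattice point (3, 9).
Number of paths = 119086650

Total paths from (0, 0) to (17, 13): C(30, 17) = 119759850. Paths through (3, 9): (paths (0, 0) → (3, 9)) × (paths (3, 9) → (17, 13)) = C(12, 3) · C(18, 14) = 220 · 3060 = 673200. Avoidance count = 119759850 − 673200 = 119086650.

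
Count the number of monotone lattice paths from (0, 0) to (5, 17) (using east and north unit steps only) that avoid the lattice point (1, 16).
Number of paths = 26249

Total paths from (0, 0) to (5, 17): C(22, 5) = 26334. Paths through (1, 16): (paths (0, 0) → (1, 16)) × (paths (1, 16) → (5, 17)) = C(17, 1) · C(5, 4) = 17 · 5 = 85. Avoidance count = 26334 − 85 = 26249.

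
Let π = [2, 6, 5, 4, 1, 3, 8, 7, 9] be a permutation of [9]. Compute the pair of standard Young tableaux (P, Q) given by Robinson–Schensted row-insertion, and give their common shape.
P = [1, 3, 7, 9] / [2, 4, 8] / [5] / [6];  Q = [1, 2, 7, 9] / [3, 6, 8] / [4] / [5];  common shape = (4, 3, 1, 1)

Row-insert the values π_1, π_2, … into P one at a time, bumping the leftmost entry strictly greater than the inserted value down to the next row. The recording tableau Q records, in position (i, j), the step at which that cell was added to P.
  Insert 2 (step 1): P = [2];  Q = [1]
  Insert 6 (step 2): P = [2, 6];  Q = [1, 2]
  Insert 5 (step 3): P = [2, 5] / [6];  Q = [1, 2] / [3]
  Insert 4 (step 4): P = [2, 4] / [5] / [6];  Q = [1, 2] / [3] / [4]
  Insert 1 (step 5): P = [1, 4] / [2] / [5] / [6];  Q = [1, 2] / [3] / [4] / [5]
  Insert 3 (step 6): P = [1, 3] / [2, 4] / [5] / [6];  Q = [1, 2] / [3, 6] / [4] / [5]
  Insert 8 (step 7): P = [1, 3, 8] / [2, 4] / [5] / [6];  Q = [1, 2, 7] / [3, 6] / [4] / [5]
  Insert 7 (step 8): P = [1, 3, 7] / [2, 4, 8] / [5] / [6];  Q = [1, 2, 7] / [3, 6, 8] / [4] / [5]
  Insert 9 (step 9): P = [1, 3, 7, 9] / [2, 4, 8] / [5] / [6];  Q = [1, 2, 7, 9] / [3, 6, 8] / [4] / [5]
Final shape: (4, 3, 1, 1).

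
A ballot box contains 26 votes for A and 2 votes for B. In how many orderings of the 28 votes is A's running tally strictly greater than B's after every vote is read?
Strict-lead orderings = 324

Total orderings of the 28 votes with 26 for A: C(28, 26) = 378. By the Bertrand ballot formula (Cycle Lemma / reflection principle), the number of orderings in which A is strictly ahead of B throughout is (p − q)/(p + q) · C(p + q, p) = (26 − 2)/(26 + 2) · 378 = 324.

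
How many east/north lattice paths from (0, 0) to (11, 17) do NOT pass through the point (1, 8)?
Number of paths = 20642778

Total paths from (0, 0) to (11, 17): C(28, 11) = 21474180. Paths through (1, 8): (paths (0, 0) → (1, 8)) × (paths (1, 8) → (11, 17)) = C(9, 1) · C(19, 10) = 9 · 92378 = 831402. Avoidance count = 21474180 − 831402 = 20642778.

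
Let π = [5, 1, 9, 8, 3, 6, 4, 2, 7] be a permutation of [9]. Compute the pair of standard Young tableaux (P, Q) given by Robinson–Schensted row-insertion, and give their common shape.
P = [1, 2, 4, 7] / [3, 6] / [5] / [8] / [9];  Q = [1, 3, 6, 9] / [2, 4] / [5] / [7] / [8];  common shape = (4, 2, 1, 1, 1)

Row-insert the values π_1, π_2, … into P one at a time, bumping the leftmost entry strictly greater than the inserted value down to the next row. The recording tableau Q records, in position (i, j), the step at which that cell was added to P.
  Insert 5 (step 1): P = [5];  Q = [1]
  Insert 1 (step 2): P = [1] / [5];  Q = [1] / [2]
  Insert 9 (step 3): P = [1, 9] / [5];  Q = [1, 3] / [2]
  Insert 8 (step 4): P = [1, 8] / [5, 9];  Q = [1, 3] / [2, 4]
  Insert 3 (step 5): P = [1, 3] / [5, 8] / [9];  Q = [1, 3] / [2, 4] / [5]
  Insert 6 (step 6): P = [1, 3, 6] / [5, 8] / [9];  Q = [1, 3, 6] / [2, 4] / [5]
  Insert 4 (step 7): P = [1, 3, 4] / [5, 6] / [8] / [9];  Q = [1, 3, 6] / [2, 4] / [5] / [7]
  Insert 2 (step 8): P = [1, 2, 4] / [3, 6] / [5] / [8] / [9];  Q = [1, 3, 6] / [2, 4] / [5] / [7] / [8]
  Insert 7 (step 9): P = [1, 2, 4, 7] / [3, 6] / [5] / [8] / [9];  Q = [1, 3, 6, 9] / [2, 4] / [5] / [7] / [8]
Final shape: (4, 2, 1, 1, 1).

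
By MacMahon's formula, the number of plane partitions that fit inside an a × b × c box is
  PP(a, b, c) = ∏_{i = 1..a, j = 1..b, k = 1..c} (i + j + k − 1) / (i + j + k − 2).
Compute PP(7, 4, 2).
PP(7, 4, 2) = 32670

Evaluate the triple product over i = 1..7, j = 1..4, k = 1..2. The factors are (2/1) · (3/2) · (3/2) · (4/3) · (4/3) · (5/4) · (5/4) · (6/5) · … (56 factors total). The numerators and denominators telescope so the product is an integer; carrying out the multiplication exactly gives PP(7, 4, 2) = 32670.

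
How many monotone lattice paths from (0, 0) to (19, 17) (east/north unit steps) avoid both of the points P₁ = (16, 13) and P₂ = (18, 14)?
Number of paths = 5150884155

Inclusion–exclusion. Total paths: C(36, 19) = 8597496600. Through P₁: C(29, 16)·C(7, 3) = 2375237025. Through P₂: C(32, 18)·C(4, 1) = 1885742400. Since P₁ is strictly southwest of P₂, a monotone path through both must visit P₁ then P₂; paths through both = C(29, 16)·C(3, 2)·C(4, 1) = 814366980. Avoid both = 8597496600 − 2375237025 − 1885742400 + 814366980 = 5150884155.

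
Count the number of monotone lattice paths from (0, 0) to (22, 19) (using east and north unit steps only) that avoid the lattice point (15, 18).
Number of paths = 236365403640

Total paths from (0, 0) to (22, 19): C(41, 22) = 244662670200. Paths through (15, 18): (paths (0, 0) → (15, 18)) × (paths (15, 18) → (22, 19)) = C(33, 15) · C(8, 7) = 1037158320 · 8 = 8297266560. Avoidance count = 244662670200 − 8297266560 = 236365403640.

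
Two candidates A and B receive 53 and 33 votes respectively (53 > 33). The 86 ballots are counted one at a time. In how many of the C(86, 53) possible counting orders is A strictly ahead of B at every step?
Strict-lead orderings = 151782934429273212815400

Total orderings of the 86 votes with 53 for A: C(86, 53) = 652666618045874815106220. By the Bertrand ballot formula (Cycle Lemma / reflection principle), the number of orderings in which A is strictly ahead of B throughout is (p − q)/(p + q) · C(p + q, p) = (53 − 33)/(53 + 33) · 652666618045874815106220 = 151782934429273212815400.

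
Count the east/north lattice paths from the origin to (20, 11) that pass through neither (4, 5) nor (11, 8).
Number of paths = 61969437

Inclusion–exclusion. Total paths: C(31, 20) = 84672315. Through P₁: C(9, 4)·C(22, 16) = 9401238. Through P₂: C(19, 11)·C(12, 9) = 16628040. Since P₁ is strictly southwest of P₂, a monotone path through both must visit P₁ then P₂; paths through both = C(9, 4)·C(10, 7)·C(12, 9) = 3326400. Avoid both = 84672315 − 9401238 − 16628040 + 3326400 = 61969437.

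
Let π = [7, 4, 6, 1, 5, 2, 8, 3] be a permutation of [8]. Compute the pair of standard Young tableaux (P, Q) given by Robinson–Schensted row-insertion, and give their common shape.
P = [1, 2, 3] / [4, 5, 8] / [6] / [7];  Q = [1, 3, 7] / [2, 5, 8] / [4] / [6];  common shape = (3, 3, 1, 1)

Row-insert the values π_1, π_2, … into P one at a time, bumping the leftmost entry strictly greater than the inserted value down to the next row. The recording tableau Q records, in position (i, j), the step at which that cell was added to P.
  Insert 7 (step 1): P = [7];  Q = [1]
  Insert 4 (step 2): P = [4] / [7];  Q = [1] / [2]
  Insert 6 (step 3): P = [4, 6] / [7];  Q = [1, 3] / [2]
  Insert 1 (step 4): P = [1, 6] / [4] / [7];  Q = [1, 3] / [2] / [4]
  Insert 5 (step 5): P = [1, 5] / [4, 6] / [7];  Q = [1, 3] / [2, 5] / [4]
  Insert 2 (step 6): P = [1, 2] / [4, 5] / [6] / [7];  Q = [1, 3] / [2, 5] / [4] / [6]
  Insert 8 (step 7): P = [1, 2, 8] / [4, 5] / [6] / [7];  Q = [1, 3, 7] / [2, 5] / [4] / [6]
  Insert 3 (step 8): P = [1, 2, 3] / [4, 5, 8] / [6] / [7];  Q = [1, 3, 7] / [2, 5, 8] / [4] / [6]
Final shape: (3, 3, 1, 1).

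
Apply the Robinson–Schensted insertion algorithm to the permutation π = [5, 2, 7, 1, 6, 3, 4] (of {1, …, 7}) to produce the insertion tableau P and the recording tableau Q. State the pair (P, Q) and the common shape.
P = [1, 3, 4] / [2, 6] / [5, 7];  Q = [1, 3, 7] / [2, 5] / [4, 6];  common shape = (3, 2, 2)

Row-insert the values π_1, π_2, … into P one at a time, bumping the leftmost entry strictly greater than the inserted value down to the next row. The recording tableau Q records, in position (i, j), the step at which that cell was added to P.
  Insert 5 (step 1): P = [5];  Q = [1]
  Insert 2 (step 2): P = [2] / [5];  Q = [1] / [2]
  Insert 7 (step 3): P = [2, 7] / [5];  Q = [1, 3] / [2]
  Insert 1 (step 4): P = [1, 7] / [2] / [5];  Q = [1, 3] / [2] / [4]
  Insert 6 (step 5): P = [1, 6] / [2, 7] / [5];  Q = [1, 3] / [2, 5] / [4]
  Insert 3 (step 6): P = [1, 3] / [2, 6] / [5, 7];  Q = [1, 3] / [2, 5] / [4, 6]
  Insert 4 (step 7): P = [1, 3, 4] / [2, 6] / [5, 7];  Q = [1, 3, 7] / [2, 5] / [4, 6]
Final shape: (3, 2, 2).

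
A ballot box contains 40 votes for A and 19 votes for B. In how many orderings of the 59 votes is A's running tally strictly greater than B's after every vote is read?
Strict-lead orderings = 497337483739635

Total orderings of the 59 votes with 40 for A: C(59, 40) = 1397281501935165. By the Bertrand ballot formula (Cycle Lemma / reflection principle), the number of orderings in which A is strictly ahead of B throughout is (p − q)/(p + q) · C(p + q, p) = (40 − 19)/(40 + 19) · 1397281501935165 = 497337483739635.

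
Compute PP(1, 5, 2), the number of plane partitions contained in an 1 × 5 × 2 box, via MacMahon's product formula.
PP(1, 5, 2) = 21

Evaluate the triple product over i = 1..1, j = 1..5, k = 1..2. The factors are (2/1) · (3/2) · (3/2) · (4/3) · (4/3) · (5/4) · (5/4) · (6/5) · … (10 factors total). The numerators and denominators telescope so the product is an integer; carrying out the multiplication exactly gives PP(1, 5, 2) = 21.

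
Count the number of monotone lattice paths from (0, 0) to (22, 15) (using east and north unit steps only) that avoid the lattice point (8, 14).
Number of paths = 9359403210

Total paths from (0, 0) to (22, 15): C(37, 22) = 9364199760. Paths through (8, 14): (paths (0, 0) → (8, 14)) × (paths (8, 14) → (22, 15)) = C(22, 8) · C(15, 14) = 319770 · 15 = 4796550. Avoidance count = 9364199760 − 4796550 = 9359403210.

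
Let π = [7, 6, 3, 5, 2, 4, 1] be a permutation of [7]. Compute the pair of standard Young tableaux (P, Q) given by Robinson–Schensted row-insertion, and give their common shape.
P = [1, 4] / [2, 5] / [3] / [6] / [7];  Q = [1, 4] / [2, 6] / [3] / [5] / [7];  common shape = (2, 2, 1, 1, 1)

Row-insert the values π_1, π_2, … into P one at a time, bumping the leftmost entry strictly greater than the inserted value down to the next row. The recording tableau Q records, in position (i, j), the step at which that cell was added to P.
  Insert 7 (step 1): P = [7];  Q = [1]
  Insert 6 (step 2): P = [6] / [7];  Q = [1] / [2]
  Insert 3 (step 3): P = [3] / [6] / [7];  Q = [1] / [2] / [3]
  Insert 5 (step 4): P = [3, 5] / [6] / [7];  Q = [1, 4] / [2] / [3]
  Insert 2 (step 5): P = [2, 5] / [3] / [6] / [7];  Q = [1, 4] / [2] / [3] / [5]
  Insert 4 (step 6): P = [2, 4] / [3, 5] / [6] / [7];  Q = [1, 4] / [2, 6] / [3] / [5]
  Insert 1 (step 7): P = [1, 4] / [2, 5] / [3] / [6] / [7];  Q = [1, 4] / [2, 6] / [3] / [5] / [7]
Final shape: (2, 2, 1, 1, 1).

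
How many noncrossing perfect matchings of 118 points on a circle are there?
C_59 = 405944995127576985730643443367112

These noncrossing handshakes are counted by the Catalan number C_n = (1/(n + 1)) · C(2n, n). For n = 59: C_59 = (1/60) · C(118, 59) = 24356699707654619143838606602026720/60 = 405944995127576985730643443367112.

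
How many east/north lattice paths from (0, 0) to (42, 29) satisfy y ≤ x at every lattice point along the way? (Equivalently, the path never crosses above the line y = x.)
Number of paths = 22289787544686267760

By the reflection principle (André's argument), the number of monotone paths to (42, 29) with n ≤ m that never go above y = x is C(71, 42) − C(71, 43) = 68461490315822108120 − 46171702771135840360 = 22289787544686267760.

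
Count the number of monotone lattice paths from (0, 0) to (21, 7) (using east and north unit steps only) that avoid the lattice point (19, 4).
Number of paths = 1095490

Total paths from (0, 0) to (21, 7): C(28, 21) = 1184040. Paths through (19, 4): (paths (0, 0) → (19, 4)) × (paths (19, 4) → (21, 7)) = C(23, 19) · C(5, 2) = 8855 · 10 = 88550. Avoidance count = 1184040 − 88550 = 1095490.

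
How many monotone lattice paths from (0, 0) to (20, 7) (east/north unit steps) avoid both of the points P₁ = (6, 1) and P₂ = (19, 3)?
Number of paths = 612685

Inclusion–exclusion. Total paths: C(27, 20) = 888030. Through P₁: C(7, 6)·C(20, 14) = 271320. Through P₂: C(22, 19)·C(5, 1) = 7700. Since P₁ is strictly southwest of P₂, a monotone path through both must visit P₁ then P₂; paths through both = C(7, 6)·C(15, 13)·C(5, 1) = 3675. Avoid both = 888030 − 271320 − 7700 + 3675 = 612685.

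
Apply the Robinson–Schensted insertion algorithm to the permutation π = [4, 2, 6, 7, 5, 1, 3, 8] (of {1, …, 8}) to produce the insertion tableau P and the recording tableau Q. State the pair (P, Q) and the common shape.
P = [1, 3, 7, 8] / [2, 5] / [4, 6];  Q = [1, 3, 4, 8] / [2, 5] / [6, 7];  common shape = (4, 2, 2)

Row-insert the values π_1, π_2, … into P one at a time, bumping the leftmost entry strictly greater than the inserted value down to the next row. The recording tableau Q records, in position (i, j), the step at which that cell was added to P.
  Insert 4 (step 1): P = [4];  Q = [1]
  Insert 2 (step 2): P = [2] / [4];  Q = [1] / [2]
  Insert 6 (step 3): P = [2, 6] / [4];  Q = [1, 3] / [2]
  Insert 7 (step 4): P = [2, 6, 7] / [4];  Q = [1, 3, 4] / [2]
  Insert 5 (step 5): P = [2, 5, 7] / [4, 6];  Q = [1, 3, 4] / [2, 5]
  Insert 1 (step 6): P = [1, 5, 7] / [2, 6] / [4];  Q = [1, 3, 4] / [2, 5] / [6]
  Insert 3 (step 7): P = [1, 3, 7] / [2, 5] / [4, 6];  Q = [1, 3, 4] / [2, 5] / [6, 7]
  Insert 8 (step 8): P = [1, 3, 7, 8] / [2, 5] / [4, 6];  Q = [1, 3, 4, 8] / [2, 5] / [6, 7]
Final shape: (4, 2, 2).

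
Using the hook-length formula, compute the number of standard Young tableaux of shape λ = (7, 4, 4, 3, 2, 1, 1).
# SYT of shape (7, 4, 4, 3, 2, 1, 1) = 4021640700

Hook-length formula: f^λ = n! / Π hook(c), product over all cells c of the Young diagram. For λ = (7, 4, 4, 3, 2, 1, 1), n = 22 boxes. Hook lengths by row (left-to-right, top-to-bottom): [13, 10, 8, 6, 3, 2, 1]; [9, 6, 4, 2]; [8, 5, 3, 1]; [6, 3, 1]; [4, 1]; [2]; [1]. Product of hooks = 279488102400. So f^λ = 22! / 279488102400 = 1124000727777607680000 / 279488102400 = 4021640700.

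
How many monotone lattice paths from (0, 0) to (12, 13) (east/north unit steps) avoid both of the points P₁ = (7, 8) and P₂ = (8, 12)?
Number of paths = 3109705

Inclusion–exclusion. Total paths: C(25, 12) = 5200300. Through P₁: C(15, 7)·C(10, 5) = 1621620. Through P₂: C(20, 8)·C(5, 4) = 629850. Since P₁ is strictly southwest of P₂, a monotone path through both must visit P₁ then P₂; paths through both = C(15, 7)·C(5, 1)·C(5, 4) = 160875. Avoid both = 5200300 − 1621620 − 629850 + 160875 = 3109705.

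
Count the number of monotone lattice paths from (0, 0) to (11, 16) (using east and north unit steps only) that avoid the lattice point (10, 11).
Number of paths = 10921599

Total paths from (0, 0) to (11, 16): C(27, 11) = 13037895. Paths through (10, 11): (paths (0, 0) → (10, 11)) × (paths (10, 11) → (11, 16)) = C(21, 10) · C(6, 1) = 352716 · 6 = 2116296. Avoidance count = 13037895 − 2116296 = 10921599.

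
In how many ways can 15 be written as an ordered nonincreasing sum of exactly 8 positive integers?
p(15, 8 parts) = 15

Partitions of n into exactly k parts ↔ partitions of n − k into at most k parts (subtract 1 from each part). For n = 15, k = 8, the partitions are: 8+1+1+1+1+1+1+1, 7+2+1+1+1+1+1+1, 6+3+1+1+1+1+1+1, 6+2+2+1+1+1+1+1, 5+4+1+1+1+1+1+1, 5+3+2+1+1+1+1+1, 5+2+2+2+1+1+1+1, 4+4+2+1+1+1+1+1, 4+3+3+1+1+1+1+1, 4+3+2+2+1+1+1+1, 4+2+2+2+2+1+1+1, 3+3+3+2+1+1+1+1, 3+3+2+2+2+1+1+1, 3+2+2+2+2+2+1+1, 2+2+2+2+2+2+2+1. Count = 15.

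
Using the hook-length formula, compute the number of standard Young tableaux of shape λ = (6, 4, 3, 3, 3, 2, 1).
# SYT of shape (6, 4, 3, 3, 3, 2, 1) = 2048574528

Hook-length formula: f^λ = n! / Π hook(c), product over all cells c of the Young diagram. For λ = (6, 4, 3, 3, 3, 2, 1), n = 22 boxes. Hook lengths by row (left-to-right, top-to-bottom): [12, 10, 8, 4, 2, 1]; [9, 7, 5, 1]; [7, 5, 3]; [6, 4, 2]; [5, 3, 1]; [3, 1]; [1]. Product of hooks = 548674560000. So f^λ = 22! / 548674560000 = 1124000727777607680000 / 548674560000 = 2048574528.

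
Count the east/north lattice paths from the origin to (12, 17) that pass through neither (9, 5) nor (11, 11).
Number of paths = 46439393

Inclusion–exclusion. Total paths: C(29, 12) = 51895935. Through P₁: C(14, 9)·C(15, 3) = 910910. Through P₂: C(22, 11)·C(7, 1) = 4938024. Since P₁ is strictly southwest of P₂, a monotone path through both must visit P₁ then P₂; paths through both = C(14, 9)·C(8, 2)·C(7, 1) = 392392. Avoid both = 51895935 − 910910 − 4938024 + 392392 = 46439393.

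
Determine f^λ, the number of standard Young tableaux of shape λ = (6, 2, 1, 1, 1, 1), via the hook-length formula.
# SYT of shape (6, 2, 1, 1, 1, 1) = 2100

Hook-length formula: f^λ = n! / Π hook(c), product over all cells c of the Young diagram. For λ = (6, 2, 1, 1, 1, 1), n = 12 boxes. Hook lengths by row (left-to-right, top-to-bottom): [11, 6, 4, 3, 2, 1]; [6, 1]; [4]; [3]; [2]; [1]. Product of hooks = 228096. So f^λ = 12! / 228096 = 479001600 / 228096 = 2100.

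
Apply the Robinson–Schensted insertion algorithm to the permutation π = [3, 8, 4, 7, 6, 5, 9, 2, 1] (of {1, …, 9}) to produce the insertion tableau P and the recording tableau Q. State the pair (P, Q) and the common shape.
P = [1, 4, 5, 9] / [2] / [3] / [6] / [7] / [8];  Q = [1, 2, 4, 7] / [3] / [5] / [6] / [8] / [9];  common shape = (4, 1, 1, 1, 1, 1)

Row-insert the values π_1, π_2, … into P one at a time, bumping the leftmost entry strictly greater than the inserted value down to the next row. The recording tableau Q records, in position (i, j), the step at which that cell was added to P.
  Insert 3 (step 1): P = [3];  Q = [1]
  Insert 8 (step 2): P = [3, 8];  Q = [1, 2]
  Insert 4 (step 3): P = [3, 4] / [8];  Q = [1, 2] / [3]
  Insert 7 (step 4): P = [3, 4, 7] / [8];  Q = [1, 2, 4] / [3]
  Insert 6 (step 5): P = [3, 4, 6] / [7] / [8];  Q = [1, 2, 4] / [3] / [5]
  Insert 5 (step 6): P = [3, 4, 5] / [6] / [7] / [8];  Q = [1, 2, 4] / [3] / [5] / [6]
  Insert 9 (step 7): P = [3, 4, 5, 9] / [6] / [7] / [8];  Q = [1, 2, 4, 7] / [3] / [5] / [6]
  Insert 2 (step 8): P = [2, 4, 5, 9] / [3] / [6] / [7] / [8];  Q = [1, 2, 4, 7] / [3] / [5] / [6] / [8]
  Insert 1 (step 9): P = [1, 4, 5, 9] / [2] / [3] / [6] / [7] / [8];  Q = [1, 2, 4, 7] / [3] / [5] / [6] / [8] / [9]
Final shape: (4, 1, 1, 1, 1, 1).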